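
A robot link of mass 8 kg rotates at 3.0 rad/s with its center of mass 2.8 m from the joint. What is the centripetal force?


F = m * omega^2 * r
= 8 * 3.0^2 * 2.8
= 8 * 9.0 * 2.8
= 201.6 N


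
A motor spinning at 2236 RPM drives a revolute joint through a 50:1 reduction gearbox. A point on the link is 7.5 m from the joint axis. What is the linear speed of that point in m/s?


omega_motor = 2236 * 2*pi/60 = 234.1534 rad/s
omega_joint = omega_motor / 50 = 4.6831 rad/s
v = omega_joint * r = 4.6831 * 7.5
= 35.123 m/s


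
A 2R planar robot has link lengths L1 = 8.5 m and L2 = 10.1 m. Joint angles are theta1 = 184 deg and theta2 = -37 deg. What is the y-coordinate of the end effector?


Convert angles to radians: theta1 = 3.2114, theta2 = -0.6458
y = L1*sin(theta1) + L2*sin(theta1+theta2)
y = -0.5929 + 5.5009
y = 4.9079


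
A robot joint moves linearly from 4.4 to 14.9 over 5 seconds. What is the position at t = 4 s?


s = t/T = 4/5 = 0.8
p(t) = p0 + (pf-p0)*s
= 4.4 + (14.9 - 4.4) * 0.8
= 12.8


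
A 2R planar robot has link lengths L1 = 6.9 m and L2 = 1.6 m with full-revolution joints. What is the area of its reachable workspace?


r_max = L1 + L2 = 8.5 m
r_min = |L1 - L2| = 5.3 m
Area = pi*(r_max^2 - r_min^2)
= pi*(72.25 - 28.09)
= pi * 44.16
= 138.7327 m^2


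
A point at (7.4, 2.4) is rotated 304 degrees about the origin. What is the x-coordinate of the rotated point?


x' = x*cos(theta) - y*sin(theta)
cos(304 deg) = 0.5592, sin(304 deg) = -0.829
x' = 7.4 * 0.5592 - 2.4 * -0.829
= 4.138 - -1.9897
= 6.1277


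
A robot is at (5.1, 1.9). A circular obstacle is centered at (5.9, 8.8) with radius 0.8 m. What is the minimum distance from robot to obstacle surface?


center_dist = sqrt((5.1-5.9)^2 + (1.9-8.8)^2)
= sqrt(0.64 + 47.61)
= 6.9462
min_dist = center_dist - radius = 6.9462 - 0.8 = 6.1462 m


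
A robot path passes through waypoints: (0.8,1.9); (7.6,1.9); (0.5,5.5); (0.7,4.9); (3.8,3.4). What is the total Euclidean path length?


Segment lengths:
  seg1 = sqrt((6.8)^2 + (0.0)^2) = 6.8
  seg2 = sqrt((-7.1)^2 + (3.6)^2) = 7.9605
  seg3 = sqrt((0.2)^2 + (-0.6)^2) = 0.6325
  seg4 = sqrt((3.1)^2 + (-1.5)^2) = 3.4438
Total = 18.8368


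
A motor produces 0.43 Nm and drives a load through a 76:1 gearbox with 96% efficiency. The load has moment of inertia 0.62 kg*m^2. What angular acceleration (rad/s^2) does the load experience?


tau_out = tau_motor * N * eta
= 0.43 * 76 * 0.96 = 31.3728 Nm
alpha = tau_out / I = 31.3728 / 0.62
= 50.6013 rad/s^2


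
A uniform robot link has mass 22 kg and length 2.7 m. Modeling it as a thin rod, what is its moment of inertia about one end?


I = (1/3) * m * L^2
= (1/3) * 22 * 2.7^2
= 0.333333 * 22 * 7.29
= 53.46 kg*m^2


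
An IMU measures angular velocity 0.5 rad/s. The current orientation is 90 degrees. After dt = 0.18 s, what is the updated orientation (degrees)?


delta_theta = w * dt = 0.5 * 0.18 = 0.09 rad
= 5.1566 deg
theta_new = 90 + 5.1566 = 95.1566 deg


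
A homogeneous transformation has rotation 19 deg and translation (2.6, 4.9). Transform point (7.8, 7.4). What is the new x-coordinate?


x' = cos(theta)*px - sin(theta)*py + tx
= 0.9455*7.8 - 0.3256*7.4 + 2.6
= 7.5658


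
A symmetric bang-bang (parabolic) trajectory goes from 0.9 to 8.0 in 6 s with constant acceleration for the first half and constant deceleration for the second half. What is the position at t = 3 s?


Symmetric rest-to-rest: each phase covers (pf-p0)/2 in time T/2. 0.5*a*(T/2)^2 = (pf-p0)/2 => a = 4*(pf-p0)/T^2
a = 4*(8.0-0.9)/6^2 = 0.7889
t = 3 is in the acceleration phase (t <= T/2).
p = p0 + 0.5*a*t^2 = 0.9 + 0.5*0.7889*3^2
= 4.45


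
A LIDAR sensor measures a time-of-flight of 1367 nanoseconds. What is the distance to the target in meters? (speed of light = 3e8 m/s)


tof = 1367 ns = 1.367e-06 s
dist = c * tof / 2
= 3e8 * 1.367e-06 / 2
= 205.05 m


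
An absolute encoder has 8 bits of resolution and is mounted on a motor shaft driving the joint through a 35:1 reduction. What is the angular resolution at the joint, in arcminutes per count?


counts = 2^8 = 256
effective counts at joint = 256 * 35 = 8960
resolution = 360*60 / 8960
= 2.4107 arcmin/count


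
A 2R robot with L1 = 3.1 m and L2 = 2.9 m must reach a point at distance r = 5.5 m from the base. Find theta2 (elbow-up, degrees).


cos(theta2) = (r^2 - L1^2 - L2^2) / (2*L1*L2)
cos(theta2) = (30.25 - 9.61 - 8.41) / 17.98
cos(theta2) = 0.6802
theta2 = 47.1407 degrees


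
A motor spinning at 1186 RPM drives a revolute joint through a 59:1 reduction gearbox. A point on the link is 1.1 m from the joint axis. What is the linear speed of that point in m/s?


omega_motor = 1186 * 2*pi/60 = 124.1976 rad/s
omega_joint = omega_motor / 59 = 2.105 rad/s
v = omega_joint * r = 2.105 * 1.1
= 2.3155 m/s


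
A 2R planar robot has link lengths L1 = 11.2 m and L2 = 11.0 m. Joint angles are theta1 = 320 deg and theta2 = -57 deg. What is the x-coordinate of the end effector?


Convert angles to radians: theta1 = 5.5851, theta2 = -0.9948
x = L1*cos(theta1) + L2*cos(theta1+theta2)
x = 8.5797 + -1.3406
x = 7.2391


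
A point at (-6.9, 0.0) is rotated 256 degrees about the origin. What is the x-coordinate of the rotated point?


x' = x*cos(theta) - y*sin(theta)
cos(256 deg) = -0.2419, sin(256 deg) = -0.9703
x' = -6.9 * -0.2419 - 0.0 * -0.9703
= 1.6693 - -0.0
= 1.6693


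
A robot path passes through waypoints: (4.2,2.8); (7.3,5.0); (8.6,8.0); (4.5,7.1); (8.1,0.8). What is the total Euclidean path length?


Segment lengths:
  seg1 = sqrt((3.1)^2 + (2.2)^2) = 3.8013
  seg2 = sqrt((1.3)^2 + (3.0)^2) = 3.2696
  seg3 = sqrt((-4.1)^2 + (-0.9)^2) = 4.1976
  seg4 = sqrt((3.6)^2 + (-6.3)^2) = 7.256
Total = 18.5245


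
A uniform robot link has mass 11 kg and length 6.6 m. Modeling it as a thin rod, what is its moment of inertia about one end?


I = (1/3) * m * L^2
= (1/3) * 11 * 6.6^2
= 0.333333 * 11 * 43.56
= 159.72 kg*m^2


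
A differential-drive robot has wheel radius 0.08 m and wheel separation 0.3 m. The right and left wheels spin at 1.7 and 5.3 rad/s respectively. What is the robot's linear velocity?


vR = r*wR = 0.08*1.7 = 0.136 m/s
vL = r*wL = 0.08*5.3 = 0.424 m/s
v = (vR+vL)/2 = 0.28 m/s
omega = (vR-vL)/L = -0.96 rad/s
linear velocity = 0.28 m/s


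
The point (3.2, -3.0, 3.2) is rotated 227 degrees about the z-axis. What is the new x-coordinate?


Rotation about z-axis: x' = x*cos(theta) - y*sin(theta)
= 3.2 * -0.682 - -3.0 * -0.7314
= -4.3765


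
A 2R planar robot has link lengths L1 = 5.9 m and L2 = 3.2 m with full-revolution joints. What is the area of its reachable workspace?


r_max = L1 + L2 = 9.1 m
r_min = |L1 - L2| = 2.7 m
Area = pi*(r_max^2 - r_min^2)
= pi*(82.81 - 7.29)
= pi * 75.52
= 237.2531 m^2


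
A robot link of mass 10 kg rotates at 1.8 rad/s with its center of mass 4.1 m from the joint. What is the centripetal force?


F = m * omega^2 * r
= 10 * 1.8^2 * 4.1
= 10 * 3.24 * 4.1
= 132.84 N


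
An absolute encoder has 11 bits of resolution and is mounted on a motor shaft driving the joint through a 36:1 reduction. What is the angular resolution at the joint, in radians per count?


counts = 2^11 = 2048
effective counts at joint = 2048 * 36 = 73728
resolution = 2*pi / 73728
= 8.5221e-05 rad/count


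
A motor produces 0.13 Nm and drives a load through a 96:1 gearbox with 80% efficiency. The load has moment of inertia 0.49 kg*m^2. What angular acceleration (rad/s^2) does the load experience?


tau_out = tau_motor * N * eta
= 0.13 * 96 * 0.8 = 9.984 Nm
alpha = tau_out / I = 9.984 / 0.49
= 20.3755 rad/s^2


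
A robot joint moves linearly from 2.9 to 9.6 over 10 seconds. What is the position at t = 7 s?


s = t/T = 7/10 = 0.7
p(t) = p0 + (pf-p0)*s
= 2.9 + (9.6 - 2.9) * 0.7
= 7.59


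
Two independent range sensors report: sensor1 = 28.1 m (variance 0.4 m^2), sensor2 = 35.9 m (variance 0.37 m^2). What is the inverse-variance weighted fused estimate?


w1 = (1/var1) / (1/var1 + 1/var2)
   = 2.5 / (2.5 + 2.7027) = 0.4805
w2 = 1 - w1 = 0.5195
fused = w1*s1 + w2*s2 = 13.5026 + 18.6494
= 32.1519 m


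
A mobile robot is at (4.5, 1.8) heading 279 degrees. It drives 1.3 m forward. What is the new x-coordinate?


x_new = x0 + d*cos(theta)
= 4.5 + 1.3*cos(279)
= 4.5 + 0.2034
= 4.7034


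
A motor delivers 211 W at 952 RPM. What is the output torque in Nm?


omega = 952 * 2*pi/60 = 99.6932 rad/s
tau = P / omega = 211 / 99.6932
= 2.1165 Nm


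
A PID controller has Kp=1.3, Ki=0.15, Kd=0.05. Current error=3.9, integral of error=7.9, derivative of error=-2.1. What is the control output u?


u = Kp*e + Ki*int(e) + Kd*de/dt
= 1.3*3.9 + 0.15*7.9 + 0.05*(-2.1)
= 5.07 + 1.185 + -0.105
= 6.15


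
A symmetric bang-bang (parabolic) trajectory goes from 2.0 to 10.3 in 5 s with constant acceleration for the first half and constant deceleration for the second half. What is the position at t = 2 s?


Symmetric rest-to-rest: each phase covers (pf-p0)/2 in time T/2. 0.5*a*(T/2)^2 = (pf-p0)/2 => a = 4*(pf-p0)/T^2
a = 4*(10.3-2.0)/5^2 = 1.328
t = 2 is in the acceleration phase (t <= T/2).
p = p0 + 0.5*a*t^2 = 2.0 + 0.5*1.328*2^2
= 4.656


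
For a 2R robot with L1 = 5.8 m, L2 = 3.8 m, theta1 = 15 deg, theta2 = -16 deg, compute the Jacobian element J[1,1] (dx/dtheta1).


J[1,1] = -L1*sin(t1) - L2*sin(t1+t2)
= -5.8*sin(15) - 3.8*sin(-1)
= -1.4348


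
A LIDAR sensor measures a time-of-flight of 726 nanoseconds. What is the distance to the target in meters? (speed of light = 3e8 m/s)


tof = 726 ns = 7.26e-07 s
dist = c * tof / 2
= 3e8 * 7.26e-07 / 2
= 108.9 m


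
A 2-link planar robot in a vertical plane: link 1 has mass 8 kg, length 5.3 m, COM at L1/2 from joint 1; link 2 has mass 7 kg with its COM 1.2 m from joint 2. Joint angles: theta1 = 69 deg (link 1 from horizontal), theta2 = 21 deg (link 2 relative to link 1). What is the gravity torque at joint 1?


Horizontal distance from joint 1 to link-1 COM:
  x_c1 = (L1/2)*cos(t1) = 2.65 * 0.3584 = 0.9497 m
Horizontal distance from joint 1 to link-2 COM:
  x_c2 = L1*cos(t1) + Lc2*cos(t1+t2)
       = 5.3*0.3584 + 1.2*0.0 = 1.8994 m
tau1 = m1*g*x_c1 + m2*g*x_c2
     = 8*9.81*0.9497 + 7*9.81*1.8994
     = 74.5305 + 130.4284
     = 204.9589 Nm


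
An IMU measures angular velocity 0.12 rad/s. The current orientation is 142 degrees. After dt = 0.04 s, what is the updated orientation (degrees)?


delta_theta = w * dt = 0.12 * 0.04 = 0.0048 rad
= 0.275 deg
theta_new = 142 + 0.275 = 142.275 deg


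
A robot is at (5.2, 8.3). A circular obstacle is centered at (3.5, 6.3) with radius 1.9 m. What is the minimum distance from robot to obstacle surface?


center_dist = sqrt((5.2-3.5)^2 + (8.3-6.3)^2)
= sqrt(2.89 + 4.0)
= 2.6249
min_dist = center_dist - radius = 2.6249 - 1.9 = 0.7249 m


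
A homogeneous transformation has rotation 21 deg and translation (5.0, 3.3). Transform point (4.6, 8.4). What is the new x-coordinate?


x' = cos(theta)*px - sin(theta)*py + tx
= 0.9336*4.6 - 0.3584*8.4 + 5.0
= 6.2842


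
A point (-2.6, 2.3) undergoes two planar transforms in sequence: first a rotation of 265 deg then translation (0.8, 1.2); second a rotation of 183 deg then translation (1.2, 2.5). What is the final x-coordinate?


After transform 1:
x1 = cos(265)*-2.6 - sin(265)*2.3 + 0.8 = 3.3179
y1 = sin(265)*-2.6 + cos(265)*2.3 + 1.2 = 3.5896
After transform 2:
x2 = cos(183)*3.3179 - sin(183)*3.5896 + 1.2
= -1.9254


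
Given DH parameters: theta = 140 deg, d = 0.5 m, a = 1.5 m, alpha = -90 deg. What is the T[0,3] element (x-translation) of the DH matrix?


T[0,3] = a * cos(theta)
= 1.5 * cos(140 deg)
= 1.5 * -0.766
= -1.1491


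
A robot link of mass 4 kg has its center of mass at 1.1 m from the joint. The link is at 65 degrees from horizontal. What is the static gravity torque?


tau = m*g*L*cos(angle)
= 4 * 9.81 * 1.1 * cos(65 deg)
= 4 * 9.81 * 1.1 * 0.4226
= 18.2419 Nm


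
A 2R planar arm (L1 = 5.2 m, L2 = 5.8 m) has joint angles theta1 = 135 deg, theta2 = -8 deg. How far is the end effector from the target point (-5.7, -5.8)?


End effector via forward kinematics:
x = L1*cos(t1) + L2*cos(t1+t2) = -7.1675
y = L1*sin(t1) + L2*sin(t1+t2) = 8.309
Distance to target:
d = sqrt((-5.7 - -7.1675)^2 + (-5.8 - 8.309)^2)
= sqrt(2.1535 + 199.065)
= 14.1852 m


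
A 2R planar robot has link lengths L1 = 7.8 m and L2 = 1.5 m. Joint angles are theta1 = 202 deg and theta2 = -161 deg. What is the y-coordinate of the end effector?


Convert angles to radians: theta1 = 3.5256, theta2 = -2.81
y = L1*sin(theta1) + L2*sin(theta1+theta2)
y = -2.9219 + 0.9841
y = -1.9378


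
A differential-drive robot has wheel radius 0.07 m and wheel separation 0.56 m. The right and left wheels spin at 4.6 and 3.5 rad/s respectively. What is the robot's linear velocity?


vR = r*wR = 0.07*4.6 = 0.322 m/s
vL = r*wL = 0.07*3.5 = 0.245 m/s
v = (vR+vL)/2 = 0.2835 m/s
omega = (vR-vL)/L = 0.1375 rad/s
linear velocity = 0.2835 m/s


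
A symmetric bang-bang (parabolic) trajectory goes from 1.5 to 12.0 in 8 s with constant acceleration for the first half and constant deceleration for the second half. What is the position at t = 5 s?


Symmetric rest-to-rest: each phase covers (pf-p0)/2 in time T/2. 0.5*a*(T/2)^2 = (pf-p0)/2 => a = 4*(pf-p0)/T^2
a = 4*(12.0-1.5)/8^2 = 0.6562
t = 5 is in the deceleration phase (t > T/2).
p = pf - 0.5*a*(T-t)^2 = 12.0 - 0.5*0.6562*3^2
= 9.0469


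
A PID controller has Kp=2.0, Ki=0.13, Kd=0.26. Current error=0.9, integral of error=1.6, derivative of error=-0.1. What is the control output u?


u = Kp*e + Ki*int(e) + Kd*de/dt
= 2.0*0.9 + 0.13*1.6 + 0.26*(-0.1)
= 1.8 + 0.208 + -0.026
= 1.982


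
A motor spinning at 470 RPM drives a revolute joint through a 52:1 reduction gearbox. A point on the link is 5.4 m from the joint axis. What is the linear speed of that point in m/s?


omega_motor = 470 * 2*pi/60 = 49.2183 rad/s
omega_joint = omega_motor / 52 = 0.9465 rad/s
v = omega_joint * r = 0.9465 * 5.4
= 5.1111 m/s


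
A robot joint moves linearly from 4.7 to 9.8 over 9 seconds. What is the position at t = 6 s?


s = t/T = 6/9 = 0.6667
p(t) = p0 + (pf-p0)*s
= 4.7 + (9.8 - 4.7) * 0.6667
= 8.1


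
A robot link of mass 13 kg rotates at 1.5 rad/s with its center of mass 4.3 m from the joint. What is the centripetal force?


F = m * omega^2 * r
= 13 * 1.5^2 * 4.3
= 13 * 2.25 * 4.3
= 125.775 N


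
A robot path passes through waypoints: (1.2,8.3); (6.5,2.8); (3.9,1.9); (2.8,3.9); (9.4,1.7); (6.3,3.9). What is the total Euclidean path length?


Segment lengths:
  seg1 = sqrt((5.3)^2 + (-5.5)^2) = 7.6381
  seg2 = sqrt((-2.6)^2 + (-0.9)^2) = 2.7514
  seg3 = sqrt((-1.1)^2 + (2.0)^2) = 2.2825
  seg4 = sqrt((6.6)^2 + (-2.2)^2) = 6.957
  seg5 = sqrt((-3.1)^2 + (2.2)^2) = 3.8013
Total = 23.4303


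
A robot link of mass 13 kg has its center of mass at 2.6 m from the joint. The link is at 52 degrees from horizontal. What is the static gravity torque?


tau = m*g*L*cos(angle)
= 13 * 9.81 * 2.6 * cos(52 deg)
= 13 * 9.81 * 2.6 * 0.6157
= 204.1398 Nm


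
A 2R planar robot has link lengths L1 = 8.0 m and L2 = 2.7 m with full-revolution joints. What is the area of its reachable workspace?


r_max = L1 + L2 = 10.7 m
r_min = |L1 - L2| = 5.3 m
Area = pi*(r_max^2 - r_min^2)
= pi*(114.49 - 28.09)
= pi * 86.4
= 271.4336 m^2


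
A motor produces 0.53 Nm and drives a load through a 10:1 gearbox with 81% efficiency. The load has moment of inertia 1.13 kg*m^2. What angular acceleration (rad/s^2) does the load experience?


tau_out = tau_motor * N * eta
= 0.53 * 10 * 0.81 = 4.293 Nm
alpha = tau_out / I = 4.293 / 1.13
= 3.7991 rad/s^2


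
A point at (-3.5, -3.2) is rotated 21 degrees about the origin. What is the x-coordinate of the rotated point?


x' = x*cos(theta) - y*sin(theta)
cos(21 deg) = 0.9336, sin(21 deg) = 0.3584
x' = -3.5 * 0.9336 - -3.2 * 0.3584
= -3.2675 - -1.1468
= -2.1208


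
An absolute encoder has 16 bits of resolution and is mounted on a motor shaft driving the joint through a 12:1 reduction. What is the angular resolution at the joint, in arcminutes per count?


counts = 2^16 = 65536
effective counts at joint = 65536 * 12 = 786432
resolution = 360*60 / 786432
= 0.0275 arcmin/count


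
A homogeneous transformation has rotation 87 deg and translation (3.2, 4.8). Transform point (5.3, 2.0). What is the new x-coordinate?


x' = cos(theta)*px - sin(theta)*py + tx
= 0.0523*5.3 - 0.9986*2.0 + 3.2
= 1.4801


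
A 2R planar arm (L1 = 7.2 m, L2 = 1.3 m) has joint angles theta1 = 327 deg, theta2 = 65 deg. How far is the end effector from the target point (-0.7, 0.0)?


End effector via forward kinematics:
x = L1*cos(t1) + L2*cos(t1+t2) = 7.1409
y = L1*sin(t1) + L2*sin(t1+t2) = -3.2325
Distance to target:
d = sqrt((-0.7 - 7.1409)^2 + (0.0 - -3.2325)^2)
= sqrt(61.4796 + 10.4491)
= 8.4811 m


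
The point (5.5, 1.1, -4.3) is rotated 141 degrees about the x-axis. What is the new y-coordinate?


Rotation about x-axis: y' = y*cos(theta) - z*sin(theta)
= 1.1 * -0.7771 - -4.3 * 0.6293
= 1.8512


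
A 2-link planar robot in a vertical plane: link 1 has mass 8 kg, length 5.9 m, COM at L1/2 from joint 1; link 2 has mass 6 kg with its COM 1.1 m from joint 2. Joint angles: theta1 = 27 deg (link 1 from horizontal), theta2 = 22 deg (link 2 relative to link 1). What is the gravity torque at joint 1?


Horizontal distance from joint 1 to link-1 COM:
  x_c1 = (L1/2)*cos(t1) = 2.95 * 0.891 = 2.6285 m
Horizontal distance from joint 1 to link-2 COM:
  x_c2 = L1*cos(t1) + Lc2*cos(t1+t2)
       = 5.9*0.891 + 1.1*0.6561 = 5.9786 m
tau1 = m1*g*x_c1 + m2*g*x_c2
     = 8*9.81*2.6285 + 6*9.81*5.9786
     = 206.2823 + 351.9006
     = 558.1829 Nm


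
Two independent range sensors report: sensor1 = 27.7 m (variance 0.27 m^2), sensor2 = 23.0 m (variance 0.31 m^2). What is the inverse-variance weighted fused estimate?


w1 = (1/var1) / (1/var1 + 1/var2)
   = 3.7037 / (3.7037 + 3.2258) = 0.5345
w2 = 1 - w1 = 0.4655
fused = w1*s1 + w2*s2 = 14.8052 + 10.7069
= 25.5121 m


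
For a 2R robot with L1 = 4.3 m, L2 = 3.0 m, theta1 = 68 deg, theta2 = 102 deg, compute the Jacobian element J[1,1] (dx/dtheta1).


J[1,1] = -L1*sin(t1) - L2*sin(t1+t2)
= -4.3*sin(68) - 3.0*sin(170)
= -4.5078


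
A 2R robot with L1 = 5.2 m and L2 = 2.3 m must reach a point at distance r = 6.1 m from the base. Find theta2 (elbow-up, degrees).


cos(theta2) = (r^2 - L1^2 - L2^2) / (2*L1*L2)
cos(theta2) = (37.21 - 27.04 - 5.29) / 23.92
cos(theta2) = 0.204013
theta2 = 78.2283 degrees


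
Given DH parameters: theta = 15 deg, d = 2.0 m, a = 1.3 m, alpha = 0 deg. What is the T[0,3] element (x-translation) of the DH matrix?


T[0,3] = a * cos(theta)
= 1.3 * cos(15 deg)
= 1.3 * 0.9659
= 1.2557


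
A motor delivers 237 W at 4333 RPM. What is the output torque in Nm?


omega = 4333 * 2*pi/60 = 453.7507 rad/s
tau = P / omega = 237 / 453.7507
= 0.5223 Nm


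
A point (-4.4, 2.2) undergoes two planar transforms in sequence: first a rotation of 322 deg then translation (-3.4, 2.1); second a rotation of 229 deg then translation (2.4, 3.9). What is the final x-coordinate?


After transform 1:
x1 = cos(322)*-4.4 - sin(322)*2.2 + -3.4 = -5.5128
y1 = sin(322)*-4.4 + cos(322)*2.2 + 2.1 = 6.5425
After transform 2:
x2 = cos(229)*-5.5128 - sin(229)*6.5425 + 2.4
= 10.9544


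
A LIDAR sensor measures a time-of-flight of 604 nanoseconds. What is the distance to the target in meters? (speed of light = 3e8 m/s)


tof = 604 ns = 6.04e-07 s
dist = c * tof / 2
= 3e8 * 6.04e-07 / 2
= 90.6 m


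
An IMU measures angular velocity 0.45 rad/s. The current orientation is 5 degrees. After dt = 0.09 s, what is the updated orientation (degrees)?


delta_theta = w * dt = 0.45 * 0.09 = 0.0405 rad
= 2.3205 deg
theta_new = 5 + 2.3205 = 7.3205 deg


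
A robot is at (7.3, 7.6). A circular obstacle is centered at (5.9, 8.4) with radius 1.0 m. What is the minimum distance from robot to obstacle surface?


center_dist = sqrt((7.3-5.9)^2 + (7.6-8.4)^2)
= sqrt(1.96 + 0.64)
= 1.6125
min_dist = center_dist - radius = 1.6125 - 1.0 = 0.6125 m


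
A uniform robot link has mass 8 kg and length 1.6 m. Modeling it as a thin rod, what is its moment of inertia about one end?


I = (1/3) * m * L^2
= (1/3) * 8 * 1.6^2
= 0.333333 * 8 * 2.56
= 6.8267 kg*m^2


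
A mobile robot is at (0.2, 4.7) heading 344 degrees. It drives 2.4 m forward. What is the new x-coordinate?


x_new = x0 + d*cos(theta)
= 0.2 + 2.4*cos(344)
= 0.2 + 2.307
= 2.507


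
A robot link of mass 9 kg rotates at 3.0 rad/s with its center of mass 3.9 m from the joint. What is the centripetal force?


F = m * omega^2 * r
= 9 * 3.0^2 * 3.9
= 9 * 9.0 * 3.9
= 315.9 N


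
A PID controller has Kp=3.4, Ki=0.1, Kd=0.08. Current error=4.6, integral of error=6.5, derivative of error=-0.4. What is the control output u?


u = Kp*e + Ki*int(e) + Kd*de/dt
= 3.4*4.6 + 0.1*6.5 + 0.08*(-0.4)
= 15.64 + 0.65 + -0.032
= 16.258


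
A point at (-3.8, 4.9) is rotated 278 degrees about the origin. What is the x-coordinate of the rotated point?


x' = x*cos(theta) - y*sin(theta)
cos(278 deg) = 0.1392, sin(278 deg) = -0.9903
x' = -3.8 * 0.1392 - 4.9 * -0.9903
= -0.5289 - -4.8523
= 4.3235


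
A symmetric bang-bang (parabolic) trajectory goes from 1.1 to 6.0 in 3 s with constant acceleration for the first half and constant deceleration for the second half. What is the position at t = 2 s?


Symmetric rest-to-rest: each phase covers (pf-p0)/2 in time T/2. 0.5*a*(T/2)^2 = (pf-p0)/2 => a = 4*(pf-p0)/T^2
a = 4*(6.0-1.1)/3^2 = 2.1778
t = 2 is in the deceleration phase (t > T/2).
p = pf - 0.5*a*(T-t)^2 = 6.0 - 0.5*2.1778*1^2
= 4.9111


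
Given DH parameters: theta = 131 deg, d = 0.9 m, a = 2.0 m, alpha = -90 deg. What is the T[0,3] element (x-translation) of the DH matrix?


T[0,3] = a * cos(theta)
= 2.0 * cos(131 deg)
= 2.0 * -0.6561
= -1.3121


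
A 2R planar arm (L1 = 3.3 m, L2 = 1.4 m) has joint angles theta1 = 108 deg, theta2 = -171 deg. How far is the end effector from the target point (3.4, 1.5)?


End effector via forward kinematics:
x = L1*cos(t1) + L2*cos(t1+t2) = -0.3842
y = L1*sin(t1) + L2*sin(t1+t2) = 1.8911
Distance to target:
d = sqrt((3.4 - -0.3842)^2 + (1.5 - 1.8911)^2)
= sqrt(14.3199 + 0.1529)
= 3.8043 m


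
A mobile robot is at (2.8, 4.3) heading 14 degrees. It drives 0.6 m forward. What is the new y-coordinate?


y_new = y0 + d*sin(theta)
= 4.3 + 0.6*sin(14)
= 4.3 + 0.1452
= 4.4452


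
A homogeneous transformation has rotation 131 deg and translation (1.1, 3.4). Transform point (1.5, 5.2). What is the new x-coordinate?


x' = cos(theta)*px - sin(theta)*py + tx
= -0.6561*1.5 - 0.7547*5.2 + 1.1
= -3.8086


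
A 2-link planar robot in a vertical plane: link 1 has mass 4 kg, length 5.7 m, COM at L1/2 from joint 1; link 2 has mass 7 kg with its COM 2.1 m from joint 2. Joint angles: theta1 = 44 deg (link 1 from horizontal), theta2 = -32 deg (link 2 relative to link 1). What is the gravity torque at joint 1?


Horizontal distance from joint 1 to link-1 COM:
  x_c1 = (L1/2)*cos(t1) = 2.85 * 0.7193 = 2.0501 m
Horizontal distance from joint 1 to link-2 COM:
  x_c2 = L1*cos(t1) + Lc2*cos(t1+t2)
       = 5.7*0.7193 + 2.1*0.9781 = 6.1543 m
tau1 = m1*g*x_c1 + m2*g*x_c2
     = 4*9.81*2.0501 + 7*9.81*6.1543
     = 80.4466 + 422.619
     = 503.0656 Nm


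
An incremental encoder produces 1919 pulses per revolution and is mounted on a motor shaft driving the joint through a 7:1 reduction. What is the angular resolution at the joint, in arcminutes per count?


counts per rev = 1919
effective counts at joint = 1919 * 7 = 13433
resolution = 360*60 / 13433
= 1.608 arcmin/count


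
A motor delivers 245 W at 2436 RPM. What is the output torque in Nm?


omega = 2436 * 2*pi/60 = 255.0973 rad/s
tau = P / omega = 245 / 255.0973
= 0.9604 Nm


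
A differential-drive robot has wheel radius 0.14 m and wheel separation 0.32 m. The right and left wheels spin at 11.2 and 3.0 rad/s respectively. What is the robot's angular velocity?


vR = r*wR = 0.14*11.2 = 1.568 m/s
vL = r*wL = 0.14*3.0 = 0.42 m/s
v = (vR+vL)/2 = 0.994 m/s
omega = (vR-vL)/L = 3.5875 rad/s
angular velocity = 3.5875 rad/s


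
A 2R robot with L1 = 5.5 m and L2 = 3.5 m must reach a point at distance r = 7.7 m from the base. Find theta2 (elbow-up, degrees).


cos(theta2) = (r^2 - L1^2 - L2^2) / (2*L1*L2)
cos(theta2) = (59.29 - 30.25 - 12.25) / 38.5
cos(theta2) = 0.436104
theta2 = 64.1444 degrees


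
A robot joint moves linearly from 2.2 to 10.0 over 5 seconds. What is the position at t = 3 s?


s = t/T = 3/5 = 0.6
p(t) = p0 + (pf-p0)*s
= 2.2 + (10.0 - 2.2) * 0.6
= 6.88


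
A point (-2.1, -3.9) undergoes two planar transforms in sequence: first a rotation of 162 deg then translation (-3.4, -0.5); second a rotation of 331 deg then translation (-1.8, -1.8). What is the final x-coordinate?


After transform 1:
x1 = cos(162)*-2.1 - sin(162)*-3.9 + -3.4 = -0.1976
y1 = sin(162)*-2.1 + cos(162)*-3.9 + -0.5 = 2.5602
After transform 2:
x2 = cos(331)*-0.1976 - sin(331)*2.5602 + -1.8
= -0.7316


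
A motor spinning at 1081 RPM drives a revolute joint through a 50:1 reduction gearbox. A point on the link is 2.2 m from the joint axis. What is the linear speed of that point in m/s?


omega_motor = 1081 * 2*pi/60 = 113.2021 rad/s
omega_joint = omega_motor / 50 = 2.264 rad/s
v = omega_joint * r = 2.264 * 2.2
= 4.9809 m/s


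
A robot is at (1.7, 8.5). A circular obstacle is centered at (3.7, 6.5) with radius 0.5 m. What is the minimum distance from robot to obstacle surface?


center_dist = sqrt((1.7-3.7)^2 + (8.5-6.5)^2)
= sqrt(4.0 + 4.0)
= 2.8284
min_dist = center_dist - radius = 2.8284 - 0.5 = 2.3284 m


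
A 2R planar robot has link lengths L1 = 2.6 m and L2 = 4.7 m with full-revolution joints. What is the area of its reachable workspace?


r_max = L1 + L2 = 7.3 m
r_min = |L1 - L2| = 2.1 m
Area = pi*(r_max^2 - r_min^2)
= pi*(53.29 - 4.41)
= pi * 48.88
= 153.561 m^2


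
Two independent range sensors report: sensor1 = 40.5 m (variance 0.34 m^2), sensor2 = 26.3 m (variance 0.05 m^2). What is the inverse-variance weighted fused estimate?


w1 = (1/var1) / (1/var1 + 1/var2)
   = 2.9412 / (2.9412 + 20.0) = 0.1282
w2 = 1 - w1 = 0.8718
fused = w1*s1 + w2*s2 = 5.1923 + 22.9282
= 28.1205 m


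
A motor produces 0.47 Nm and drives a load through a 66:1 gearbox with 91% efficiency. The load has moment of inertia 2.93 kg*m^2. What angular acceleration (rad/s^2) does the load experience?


tau_out = tau_motor * N * eta
= 0.47 * 66 * 0.91 = 28.2282 Nm
alpha = tau_out / I = 28.2282 / 2.93
= 9.6342 rad/s^2


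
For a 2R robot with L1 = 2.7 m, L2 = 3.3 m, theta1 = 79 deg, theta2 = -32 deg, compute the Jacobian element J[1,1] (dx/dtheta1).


J[1,1] = -L1*sin(t1) - L2*sin(t1+t2)
= -2.7*sin(79) - 3.3*sin(47)
= -5.0639


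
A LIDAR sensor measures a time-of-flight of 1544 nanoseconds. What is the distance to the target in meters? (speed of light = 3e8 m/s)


tof = 1544 ns = 1.544e-06 s
dist = c * tof / 2
= 3e8 * 1.544e-06 / 2
= 231.6 m


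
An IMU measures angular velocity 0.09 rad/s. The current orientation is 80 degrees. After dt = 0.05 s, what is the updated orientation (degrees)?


delta_theta = w * dt = 0.09 * 0.05 = 0.0045 rad
= 0.2578 deg
theta_new = 80 + 0.2578 = 80.2578 deg


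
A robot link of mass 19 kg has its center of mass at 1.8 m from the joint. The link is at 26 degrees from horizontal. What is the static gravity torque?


tau = m*g*L*cos(angle)
= 19 * 9.81 * 1.8 * cos(26 deg)
= 19 * 9.81 * 1.8 * 0.8988
= 301.5472 Nm


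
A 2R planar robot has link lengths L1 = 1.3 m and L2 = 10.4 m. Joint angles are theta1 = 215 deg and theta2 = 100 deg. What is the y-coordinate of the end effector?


Convert angles to radians: theta1 = 3.7525, theta2 = 1.7453
y = L1*sin(theta1) + L2*sin(theta1+theta2)
y = -0.7456 + -7.3539
y = -8.0996


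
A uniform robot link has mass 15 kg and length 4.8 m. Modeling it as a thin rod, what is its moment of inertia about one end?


I = (1/3) * m * L^2
= (1/3) * 15 * 4.8^2
= 0.333333 * 15 * 23.04
= 115.2 kg*m^2


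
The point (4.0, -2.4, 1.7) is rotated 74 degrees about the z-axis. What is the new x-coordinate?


Rotation about z-axis: x' = x*cos(theta) - y*sin(theta)
= 4.0 * 0.2756 - -2.4 * 0.9613
= 3.4096


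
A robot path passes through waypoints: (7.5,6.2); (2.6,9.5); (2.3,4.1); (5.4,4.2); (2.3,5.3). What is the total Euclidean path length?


Segment lengths:
  seg1 = sqrt((-4.9)^2 + (3.3)^2) = 5.9076
  seg2 = sqrt((-0.3)^2 + (-5.4)^2) = 5.4083
  seg3 = sqrt((3.1)^2 + (0.1)^2) = 3.1016
  seg4 = sqrt((-3.1)^2 + (1.1)^2) = 3.2894
Total = 17.7069


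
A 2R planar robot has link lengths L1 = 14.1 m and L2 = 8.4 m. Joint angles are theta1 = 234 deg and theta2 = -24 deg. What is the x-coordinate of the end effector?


Convert angles to radians: theta1 = 4.0841, theta2 = -0.4189
x = L1*cos(theta1) + L2*cos(theta1+theta2)
x = -8.2878 + -7.2746
x = -15.5624


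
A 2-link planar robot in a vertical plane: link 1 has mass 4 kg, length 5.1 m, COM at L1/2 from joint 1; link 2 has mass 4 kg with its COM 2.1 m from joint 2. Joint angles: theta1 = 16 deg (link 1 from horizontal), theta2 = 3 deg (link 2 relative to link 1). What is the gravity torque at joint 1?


Horizontal distance from joint 1 to link-1 COM:
  x_c1 = (L1/2)*cos(t1) = 2.55 * 0.9613 = 2.4512 m
Horizontal distance from joint 1 to link-2 COM:
  x_c2 = L1*cos(t1) + Lc2*cos(t1+t2)
       = 5.1*0.9613 + 2.1*0.9455 = 6.888 m
tau1 = m1*g*x_c1 + m2*g*x_c2
     = 4*9.81*2.4512 + 4*9.81*6.888
     = 96.1858 + 270.286
     = 366.4718 Nm


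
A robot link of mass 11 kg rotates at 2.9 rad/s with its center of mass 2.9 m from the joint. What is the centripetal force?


F = m * omega^2 * r
= 11 * 2.9^2 * 2.9
= 11 * 8.41 * 2.9
= 268.279 N


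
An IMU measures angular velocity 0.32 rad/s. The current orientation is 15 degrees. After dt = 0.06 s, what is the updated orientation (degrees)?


delta_theta = w * dt = 0.32 * 0.06 = 0.0192 rad
= 1.1001 deg
theta_new = 15 + 1.1001 = 16.1001 deg


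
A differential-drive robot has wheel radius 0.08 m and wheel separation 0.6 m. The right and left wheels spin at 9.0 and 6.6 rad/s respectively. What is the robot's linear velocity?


vR = r*wR = 0.08*9.0 = 0.72 m/s
vL = r*wL = 0.08*6.6 = 0.528 m/s
v = (vR+vL)/2 = 0.624 m/s
omega = (vR-vL)/L = 0.32 rad/s
linear velocity = 0.624 m/s


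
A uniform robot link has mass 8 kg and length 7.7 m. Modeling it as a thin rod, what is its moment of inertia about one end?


I = (1/3) * m * L^2
= (1/3) * 8 * 7.7^2
= 0.333333 * 8 * 59.29
= 158.1067 kg*m^2


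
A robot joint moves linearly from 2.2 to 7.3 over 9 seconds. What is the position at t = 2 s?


s = t/T = 2/9 = 0.2222
p(t) = p0 + (pf-p0)*s
= 2.2 + (7.3 - 2.2) * 0.2222
= 3.3333


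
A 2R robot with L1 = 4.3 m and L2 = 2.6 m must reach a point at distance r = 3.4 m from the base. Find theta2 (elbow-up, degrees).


cos(theta2) = (r^2 - L1^2 - L2^2) / (2*L1*L2)
cos(theta2) = (11.56 - 18.49 - 6.76) / 22.36
cos(theta2) = -0.612254
theta2 = 127.7527 degrees


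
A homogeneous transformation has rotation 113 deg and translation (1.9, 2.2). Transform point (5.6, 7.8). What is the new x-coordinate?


x' = cos(theta)*px - sin(theta)*py + tx
= -0.3907*5.6 - 0.9205*7.8 + 1.9
= -7.468


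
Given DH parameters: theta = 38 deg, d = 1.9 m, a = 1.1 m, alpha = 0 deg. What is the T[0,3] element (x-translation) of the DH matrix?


T[0,3] = a * cos(theta)
= 1.1 * cos(38 deg)
= 1.1 * 0.788
= 0.8668


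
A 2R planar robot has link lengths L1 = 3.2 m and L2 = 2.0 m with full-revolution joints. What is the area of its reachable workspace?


r_max = L1 + L2 = 5.2 m
r_min = |L1 - L2| = 1.2 m
Area = pi*(r_max^2 - r_min^2)
= pi*(27.04 - 1.44)
= pi * 25.6
= 80.4248 m^2


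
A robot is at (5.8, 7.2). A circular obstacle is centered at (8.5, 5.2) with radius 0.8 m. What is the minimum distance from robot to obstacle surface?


center_dist = sqrt((5.8-8.5)^2 + (7.2-5.2)^2)
= sqrt(7.29 + 4.0)
= 3.3601
min_dist = center_dist - radius = 3.3601 - 0.8 = 2.5601 m


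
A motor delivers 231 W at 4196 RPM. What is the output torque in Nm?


omega = 4196 * 2*pi/60 = 439.4041 rad/s
tau = P / omega = 231 / 439.4041
= 0.5257 Nm


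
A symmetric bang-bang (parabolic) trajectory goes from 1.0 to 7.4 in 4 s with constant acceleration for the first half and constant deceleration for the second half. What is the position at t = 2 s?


Symmetric rest-to-rest: each phase covers (pf-p0)/2 in time T/2. 0.5*a*(T/2)^2 = (pf-p0)/2 => a = 4*(pf-p0)/T^2
a = 4*(7.4-1.0)/4^2 = 1.6
t = 2 is in the acceleration phase (t <= T/2).
p = p0 + 0.5*a*t^2 = 1.0 + 0.5*1.6*2^2
= 4.2


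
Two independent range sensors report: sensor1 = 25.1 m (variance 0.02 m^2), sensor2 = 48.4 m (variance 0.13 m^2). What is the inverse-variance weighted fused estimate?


w1 = (1/var1) / (1/var1 + 1/var2)
   = 50.0 / (50.0 + 7.6923) = 0.8667
w2 = 1 - w1 = 0.1333
fused = w1*s1 + w2*s2 = 21.7533 + 6.4533
= 28.2067 m


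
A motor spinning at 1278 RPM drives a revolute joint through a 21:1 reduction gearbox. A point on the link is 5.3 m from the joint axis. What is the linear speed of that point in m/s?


omega_motor = 1278 * 2*pi/60 = 133.8318 rad/s
omega_joint = omega_motor / 21 = 6.3729 rad/s
v = omega_joint * r = 6.3729 * 5.3
= 33.7766 m/s


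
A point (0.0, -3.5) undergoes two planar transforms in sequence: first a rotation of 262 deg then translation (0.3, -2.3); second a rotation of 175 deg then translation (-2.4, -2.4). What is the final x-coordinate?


After transform 1:
x1 = cos(262)*0.0 - sin(262)*-3.5 + 0.3 = -3.1659
y1 = sin(262)*0.0 + cos(262)*-3.5 + -2.3 = -1.8129
After transform 2:
x2 = cos(175)*-3.1659 - sin(175)*-1.8129 + -2.4
= 0.9119


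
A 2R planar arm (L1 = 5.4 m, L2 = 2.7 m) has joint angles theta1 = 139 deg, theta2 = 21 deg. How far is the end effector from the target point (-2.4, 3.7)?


End effector via forward kinematics:
x = L1*cos(t1) + L2*cos(t1+t2) = -6.6126
y = L1*sin(t1) + L2*sin(t1+t2) = 4.4662
Distance to target:
d = sqrt((-2.4 - -6.6126)^2 + (3.7 - 4.4662)^2)
= sqrt(17.746 + 0.587)
= 4.2817 m


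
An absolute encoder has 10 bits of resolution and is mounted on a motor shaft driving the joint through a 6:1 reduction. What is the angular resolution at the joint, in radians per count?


counts = 2^10 = 1024
effective counts at joint = 1024 * 6 = 6144
resolution = 2*pi / 6144
= 0.001 rad/count


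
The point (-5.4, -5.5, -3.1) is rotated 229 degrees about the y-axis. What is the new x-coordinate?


Rotation about y-axis: x' = x*cos(theta) + z*sin(theta)
= -5.4 * -0.6561 + -3.1 * -0.7547
= 5.8823


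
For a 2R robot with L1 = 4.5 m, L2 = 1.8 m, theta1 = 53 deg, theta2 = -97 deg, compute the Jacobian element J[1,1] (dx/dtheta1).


J[1,1] = -L1*sin(t1) - L2*sin(t1+t2)
= -4.5*sin(53) - 1.8*sin(-44)
= -2.3435


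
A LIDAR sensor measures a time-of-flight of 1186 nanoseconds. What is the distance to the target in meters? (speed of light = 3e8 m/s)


tof = 1186 ns = 1.186e-06 s
dist = c * tof / 2
= 3e8 * 1.186e-06 / 2
= 177.9 m


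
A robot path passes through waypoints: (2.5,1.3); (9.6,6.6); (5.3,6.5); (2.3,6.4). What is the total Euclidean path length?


Segment lengths:
  seg1 = sqrt((7.1)^2 + (5.3)^2) = 8.86
  seg2 = sqrt((-4.3)^2 + (-0.1)^2) = 4.3012
  seg3 = sqrt((-3.0)^2 + (-0.1)^2) = 3.0017
Total = 16.1629


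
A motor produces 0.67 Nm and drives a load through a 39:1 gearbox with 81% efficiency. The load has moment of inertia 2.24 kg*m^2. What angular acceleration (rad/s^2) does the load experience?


tau_out = tau_motor * N * eta
= 0.67 * 39 * 0.81 = 21.1653 Nm
alpha = tau_out / I = 21.1653 / 2.24
= 9.4488 rad/s^2


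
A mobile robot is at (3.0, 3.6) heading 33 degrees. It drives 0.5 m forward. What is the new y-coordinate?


y_new = y0 + d*sin(theta)
= 3.6 + 0.5*sin(33)
= 3.6 + 0.2723
= 3.8723


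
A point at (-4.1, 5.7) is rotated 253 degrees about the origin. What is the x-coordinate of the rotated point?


x' = x*cos(theta) - y*sin(theta)
cos(253 deg) = -0.2924, sin(253 deg) = -0.9563
x' = -4.1 * -0.2924 - 5.7 * -0.9563
= 1.1987 - -5.4509
= 6.6497


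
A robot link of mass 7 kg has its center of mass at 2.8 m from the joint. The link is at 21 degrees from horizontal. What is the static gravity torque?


tau = m*g*L*cos(angle)
= 7 * 9.81 * 2.8 * cos(21 deg)
= 7 * 9.81 * 2.8 * 0.9336
= 179.5051 Nm


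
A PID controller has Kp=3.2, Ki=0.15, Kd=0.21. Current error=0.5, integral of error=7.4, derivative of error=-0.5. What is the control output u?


u = Kp*e + Ki*int(e) + Kd*de/dt
= 3.2*0.5 + 0.15*7.4 + 0.21*(-0.5)
= 1.6 + 1.11 + -0.105
= 2.605


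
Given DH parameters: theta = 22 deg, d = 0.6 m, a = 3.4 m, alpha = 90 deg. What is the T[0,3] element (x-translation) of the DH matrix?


T[0,3] = a * cos(theta)
= 3.4 * cos(22 deg)
= 3.4 * 0.9272
= 3.1524


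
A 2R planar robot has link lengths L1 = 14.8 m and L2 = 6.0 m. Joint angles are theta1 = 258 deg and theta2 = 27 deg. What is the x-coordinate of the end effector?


Convert angles to radians: theta1 = 4.5029, theta2 = 0.4712
x = L1*cos(theta1) + L2*cos(theta1+theta2)
x = -3.0771 + 1.5529
x = -1.5242


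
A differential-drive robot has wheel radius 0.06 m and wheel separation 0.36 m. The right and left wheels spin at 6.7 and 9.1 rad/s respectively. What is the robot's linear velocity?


vR = r*wR = 0.06*6.7 = 0.402 m/s
vL = r*wL = 0.06*9.1 = 0.546 m/s
v = (vR+vL)/2 = 0.474 m/s
omega = (vR-vL)/L = -0.4 rad/s
linear velocity = 0.474 m/s


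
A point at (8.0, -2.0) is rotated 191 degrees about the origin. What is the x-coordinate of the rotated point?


x' = x*cos(theta) - y*sin(theta)
cos(191 deg) = -0.9816, sin(191 deg) = -0.1908
x' = 8.0 * -0.9816 - -2.0 * -0.1908
= -7.853 - 0.3816
= -8.2346


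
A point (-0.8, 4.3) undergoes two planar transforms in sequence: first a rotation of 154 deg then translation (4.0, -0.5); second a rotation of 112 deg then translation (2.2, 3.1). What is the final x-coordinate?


After transform 1:
x1 = cos(154)*-0.8 - sin(154)*4.3 + 4.0 = 2.834
y1 = sin(154)*-0.8 + cos(154)*4.3 + -0.5 = -4.7155
After transform 2:
x2 = cos(112)*2.834 - sin(112)*-4.7155 + 2.2
= 5.5105


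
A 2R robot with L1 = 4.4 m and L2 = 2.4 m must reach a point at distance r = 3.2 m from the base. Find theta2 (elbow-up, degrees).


cos(theta2) = (r^2 - L1^2 - L2^2) / (2*L1*L2)
cos(theta2) = (10.24 - 19.36 - 5.76) / 21.12
cos(theta2) = -0.704545
theta2 = 134.7928 degrees


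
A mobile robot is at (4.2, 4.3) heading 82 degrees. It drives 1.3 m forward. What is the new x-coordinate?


x_new = x0 + d*cos(theta)
= 4.2 + 1.3*cos(82)
= 4.2 + 0.1809
= 4.3809


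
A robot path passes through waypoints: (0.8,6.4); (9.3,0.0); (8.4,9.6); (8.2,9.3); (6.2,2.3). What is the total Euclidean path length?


Segment lengths:
  seg1 = sqrt((8.5)^2 + (-6.4)^2) = 10.64
  seg2 = sqrt((-0.9)^2 + (9.6)^2) = 9.6421
  seg3 = sqrt((-0.2)^2 + (-0.3)^2) = 0.3606
  seg4 = sqrt((-2.0)^2 + (-7.0)^2) = 7.2801
Total = 27.9228


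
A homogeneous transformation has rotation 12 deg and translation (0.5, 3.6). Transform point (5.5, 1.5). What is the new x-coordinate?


x' = cos(theta)*px - sin(theta)*py + tx
= 0.9781*5.5 - 0.2079*1.5 + 0.5
= 5.5679


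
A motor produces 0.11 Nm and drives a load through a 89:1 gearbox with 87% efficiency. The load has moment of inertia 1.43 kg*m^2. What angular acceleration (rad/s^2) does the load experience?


tau_out = tau_motor * N * eta
= 0.11 * 89 * 0.87 = 8.5173 Nm
alpha = tau_out / I = 8.5173 / 1.43
= 5.9562 rad/s^2


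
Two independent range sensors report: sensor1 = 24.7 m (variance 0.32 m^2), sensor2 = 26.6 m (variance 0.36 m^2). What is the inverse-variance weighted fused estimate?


w1 = (1/var1) / (1/var1 + 1/var2)
   = 3.125 / (3.125 + 2.7778) = 0.5294
w2 = 1 - w1 = 0.4706
fused = w1*s1 + w2*s2 = 13.0765 + 12.5176
= 25.5941 m
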